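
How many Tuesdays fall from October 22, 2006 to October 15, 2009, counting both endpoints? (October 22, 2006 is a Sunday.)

October 22, 2006 is a Sunday; the first Tuesday on or after it is October 24, 2006 (2 days later).
From October 24, 2006 to October 15, 2009: 68 + 365 + 366 + 288 = 1087 days (rest of 2006, 2007, 2008, to October 15, 2009 in 2009).
1087 ÷ 7 = 155 full weeks with remainder 2, so 155 more Tuesdays after the first → 156.

156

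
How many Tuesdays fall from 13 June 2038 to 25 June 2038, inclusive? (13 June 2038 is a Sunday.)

2

13 June 2038 is a Sunday; the first Tuesday on or after it is 15 June 2038 (2 days later).
From 15 June 2038 to 25 June 2038 is 25 − 15 = 10 days.
10 ÷ 7 = 1 full weeks with remainder 3, so 1 more Tuesdays after the first → 2.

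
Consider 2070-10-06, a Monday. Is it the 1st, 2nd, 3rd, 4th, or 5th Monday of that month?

1st

Day 6 falls in week ⌈6/7⌉ of the month.
Days 1–7 hold the 1st Monday, 8–14 the 2nd, 15–21 the 3rd, 22–28 the 4th, 29–31 the 5th.
6 is in the range for the 1st.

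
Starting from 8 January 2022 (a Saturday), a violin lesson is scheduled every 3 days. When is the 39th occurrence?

2 May 2022

The 39th occurrence is 38 intervals after the first: 38 × 3 = 114 days after 8 January 2022.
January has 31 days — 23 days to the end of January leaves 91.
February has 28 days (63 left).
March has 31 days (32 left).
April has 30 days (2 left).
2 days into May → 2 May 2022.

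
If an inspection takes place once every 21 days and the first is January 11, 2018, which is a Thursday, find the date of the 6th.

The 6th occurrence is 5 intervals after the first: 5 × 21 = 105 days after January 11, 2018.
January has 31 days — 20 days to the end of January leaves 85.
February has 28 days (57 left).
March has 31 days (26 left).
26 days into April → April 26, 2018.

April 26, 2018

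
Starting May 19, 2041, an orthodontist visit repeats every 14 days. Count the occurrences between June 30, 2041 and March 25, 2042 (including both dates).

20

Occurrences land 14·i days after May 19, 2041 for i = 0, 1, 2, …
June 30, 2041 is 42 days after the start; 42 ÷ 14 = 3 remainder 0. First occurrence in the window: #4 on June 30, 2041 (3×14 = 42 days in).
March 25, 2042 is 310 days after the start; 310 ÷ 14 = 22 remainder 2. Last occurrence in the window: #23 on March 23, 2042.
Occurrences #4 through #23: 20 in total.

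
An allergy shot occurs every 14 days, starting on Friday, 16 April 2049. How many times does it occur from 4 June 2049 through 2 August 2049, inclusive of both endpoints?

4

Occurrences land 14·i days after 16 April 2049 for i = 0, 1, 2, …
4 June 2049 is 49 days after the start; 49 ÷ 14 = 3 remainder 7; since the remainder is 7, round up to i = 4. First occurrence in the window: #5 on 11 June 2049 (4×14 = 56 days in).
2 August 2049 is 108 days after the start; 108 ÷ 14 = 7 remainder 10. Last occurrence in the window: #8 on 23 July 2049.
Occurrences #5 through #8: 4 in total.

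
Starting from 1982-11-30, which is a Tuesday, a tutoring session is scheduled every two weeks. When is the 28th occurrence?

The 28th occurrence is 27 intervals after the first: 27 × 14 = 378 days after 1982-11-30.
November has 30 days — 0 days to the end of November leaves 378.
December has 31 days (347 left).
January has 31 days (316 left).
February has 28 days (288 left).
March has 31 days (257 left).
April has 30 days (227 left).
May has 31 days (196 left).
June has 30 days (166 left).
July has 31 days (135 left).
August has 31 days (104 left).
September has 30 days (74 left).
October has 31 days (43 left).
November has 30 days (13 left).
13 days into December → 1983-12-13.

1983-12-13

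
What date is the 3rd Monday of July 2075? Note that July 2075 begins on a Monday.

2075-07-15

July 2075 begins on a Monday, so the first Monday is July 1.
The 3rd Monday is 2 weeks later: 1 + 14 = 15.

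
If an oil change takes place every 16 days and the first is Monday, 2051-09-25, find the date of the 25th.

2052-10-13

The 25th occurrence is 24 intervals after the first: 24 × 16 = 384 days after 2051-09-25.
September has 30 days — 5 days to the end of September leaves 379.
October has 31 days (348 left).
November has 30 days (318 left).
December has 31 days (287 left).
January has 31 days (256 left).
February has 29 days (227 left).
March has 31 days (196 left).
April has 30 days (166 left).
May has 31 days (135 left).
June has 30 days (105 left).
July has 31 days (74 left).
August has 31 days (43 left).
September has 30 days (13 left).
13 days into October → 2052-10-13.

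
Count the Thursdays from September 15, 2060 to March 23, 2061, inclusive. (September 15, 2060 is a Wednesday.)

27

September 15, 2060 is a Wednesday; the first Thursday on or after it is September 16, 2060 (1 day later).
From September 16, 2060 to March 23, 2061: 14 + 31 + 30 + 31 + 31 + 28 + 23 = 188 days (rest of September, October, November, December, January, February, March).
188 ÷ 7 = 26 full weeks with remainder 6, so 26 more Thursdays after the first → 27.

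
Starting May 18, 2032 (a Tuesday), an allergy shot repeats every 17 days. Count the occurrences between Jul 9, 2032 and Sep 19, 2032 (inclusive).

4

Occurrences land 17·i days after May 18, 2032 for i = 0, 1, 2, …
Jul 9, 2032 is 52 days after the start; 52 ÷ 17 = 3 remainder 1; since the remainder is 1, round up to i = 4. First occurrence in the window: #5 on Jul 25, 2032 (4×17 = 68 days in).
Sep 19, 2032 is 124 days after the start; 124 ÷ 17 = 7 remainder 5. Last occurrence in the window: #8 on Sep 14, 2032.
Occurrences #5 through #8: 4 in total.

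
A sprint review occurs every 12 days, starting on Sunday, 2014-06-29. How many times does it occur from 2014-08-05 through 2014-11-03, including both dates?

Occurrences land 12·i days after 2014-06-29 for i = 0, 1, 2, …
2014-08-05 is 37 days after the start; 37 ÷ 12 = 3 remainder 1; since the remainder is 1, round up to i = 4. First occurrence in the window: #5 on 2014-08-16 (4×12 = 48 days in).
2014-11-03 is 127 days after the start; 127 ÷ 12 = 10 remainder 7. Last occurrence in the window: #11 on 2014-10-27.
Occurrences #5 through #11: 7 in total.

7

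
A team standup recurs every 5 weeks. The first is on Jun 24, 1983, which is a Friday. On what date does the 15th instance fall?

Oct 26, 1984

The 15th occurrence is 14 intervals after the first: 14 × 35 = 490 days after Jun 24, 1983.
Jun has 30 days — 6 days to the end of Jun leaves 484.
From end of Jun to end of 1983 is 184 days (300 left).
Jan has 31 days (269 left).
Feb has 29 days (240 left).
Mar has 31 days (209 left).
Apr has 30 days (179 left).
May has 31 days (148 left).
Jun has 30 days (118 left).
Jul has 31 days (87 left).
Aug has 31 days (56 left).
Sep has 30 days (26 left).
26 days into Oct → Oct 26, 1984.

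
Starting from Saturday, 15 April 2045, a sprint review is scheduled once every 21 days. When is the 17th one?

The 17th occurrence is 16 intervals after the first: 16 × 21 = 336 days after 15 April 2045.
April has 30 days — 15 days to the end of April leaves 321.
May has 31 days (290 left).
June has 30 days (260 left).
July has 31 days (229 left).
August has 31 days (198 left).
September has 30 days (168 left).
October has 31 days (137 left).
November has 30 days (107 left).
December has 31 days (76 left).
January has 31 days (45 left).
February has 28 days (17 left).
17 days into March → 17 March 2046.

17 March 2046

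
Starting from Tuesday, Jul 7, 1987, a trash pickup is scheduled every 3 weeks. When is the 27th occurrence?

Jan 3, 1989

The 27th occurrence is 26 intervals after the first: 26 × 21 = 546 days after Jul 7, 1987.
Jul has 31 days — 24 days to the end of Jul leaves 522.
From end of Jul to end of 1987 is 153 days (369 left).
1988 has 366 days (3 left).
3 days into Jan → Jan 3, 1989.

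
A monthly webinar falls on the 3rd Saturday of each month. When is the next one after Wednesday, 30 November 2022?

November 2022 starts on a Tuesday; its first Saturday is the 5th, so the 3rd Saturday is the 19th — 19 November 2022.
That is not after 30 November 2022, so look at December 2022.
December 2022 starts on a Thursday; its first Saturday is the 3rd, so the 3rd Saturday is the 17th — 17 December 2022.

17 December 2022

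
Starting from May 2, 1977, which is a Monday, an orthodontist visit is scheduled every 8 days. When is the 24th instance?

Nov 2, 1977

The 24th occurrence is 23 intervals after the first: 23 × 8 = 184 days after May 2, 1977.
May has 31 days — 29 days to the end of May leaves 155.
Jun has 30 days (125 left).
Jul has 31 days (94 left).
Aug has 31 days (63 left).
Sep has 30 days (33 left).
Oct has 31 days (2 left).
2 days into Nov → Nov 2, 1977.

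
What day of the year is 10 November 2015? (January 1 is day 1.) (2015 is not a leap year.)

Days in months before November: 31 + 28 + 31 + 30 + 31 + 30 + 31 + 31 + 30 + 31 = 304.
Plus 10 days into November → day 314.

314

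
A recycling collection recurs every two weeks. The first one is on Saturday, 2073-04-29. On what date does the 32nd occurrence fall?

2074-07-07

The 32nd occurrence is 31 intervals after the first: 31 × 14 = 434 days after 2073-04-29.
April has 30 days — 1 day to the end of April leaves 433.
From end of April to end of 2073 is 245 days (188 left).
January has 31 days (157 left).
February has 28 days (129 left).
March has 31 days (98 left).
April has 30 days (68 left).
May has 31 days (37 left).
June has 30 days (7 left).
7 days into July → 2074-07-07.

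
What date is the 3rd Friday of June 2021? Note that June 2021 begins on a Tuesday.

June 2021 begins on a Tuesday, so the first Friday is June 4 (3 days later).
The 3rd Friday is 2 weeks later: 4 + 14 = 18.

2021-06-18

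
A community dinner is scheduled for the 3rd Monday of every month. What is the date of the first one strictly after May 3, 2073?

May 2073 starts on a Monday; its first Monday is the 1st, so the 3rd Monday is the 15th — May 15, 2073.
May 15, 2073 is after May 3, 2073, so that is the next one.

May 15, 2073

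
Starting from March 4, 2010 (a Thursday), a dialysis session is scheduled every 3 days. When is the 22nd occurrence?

The 22nd occurrence is 21 intervals after the first: 21 × 3 = 63 days after March 4, 2010.
March has 31 days — 27 days to the end of March leaves 36.
April has 30 days (6 left).
6 days into May → May 6, 2010.

May 6, 2010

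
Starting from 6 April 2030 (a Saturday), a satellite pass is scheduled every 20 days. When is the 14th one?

22 December 2030

The 14th occurrence is 13 intervals after the first: 13 × 20 = 260 days after 6 April 2030.
April has 30 days — 24 days to the end of April leaves 236.
May has 31 days (205 left).
June has 30 days (175 left).
July has 31 days (144 left).
August has 31 days (113 left).
September has 30 days (83 left).
October has 31 days (52 left).
November has 30 days (22 left).
22 days into December → 22 December 2030.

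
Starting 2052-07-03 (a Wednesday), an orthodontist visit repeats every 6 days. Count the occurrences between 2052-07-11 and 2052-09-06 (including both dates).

9

Occurrences land 6·i days after 2052-07-03 for i = 0, 1, 2, …
2052-07-11 is 8 days after the start; 8 ÷ 6 = 1 remainder 2; since the remainder is 2, round up to i = 2. First occurrence in the window: #3 on 2052-07-15 (2×6 = 12 days in).
2052-09-06 is 65 days after the start; 65 ÷ 6 = 10 remainder 5. Last occurrence in the window: #11 on 2052-09-01.
Occurrences #3 through #11: 9 in total.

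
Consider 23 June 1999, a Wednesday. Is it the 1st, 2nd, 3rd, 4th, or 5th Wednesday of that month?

Day 23 falls in week ⌈23/7⌉ of the month.
Days 1–7 hold the 1st Wednesday, 8–14 the 2nd, 15–21 the 3rd, 22–28 the 4th, 29–31 the 5th.
23 is in the range for the 4th.

4th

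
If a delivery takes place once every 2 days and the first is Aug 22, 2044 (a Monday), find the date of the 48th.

Nov 24, 2044

The 48th occurrence is 47 intervals after the first: 47 × 2 = 94 days after Aug 22, 2044.
Aug has 31 days — 9 days to the end of Aug leaves 85.
Sep has 30 days (55 left).
Oct has 31 days (24 left).
24 days into Nov → Nov 24, 2044.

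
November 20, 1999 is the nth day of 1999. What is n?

324

Days in months before November: 31 + 28 + 31 + 30 + 31 + 30 + 31 + 31 + 30 + 31 = 304.
Plus 20 days into November → day 324.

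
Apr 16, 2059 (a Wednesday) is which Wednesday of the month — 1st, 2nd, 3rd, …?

3rd

Day 16 falls in week ⌈16/7⌉ of the month.
Days 1–7 hold the 1st Wednesday, 8–14 the 2nd, 15–21 the 3rd, 22–28 the 4th, 29–31 the 5th.
16 is in the range for the 3rd.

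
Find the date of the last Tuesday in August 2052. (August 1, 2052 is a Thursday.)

August 2052 begins on a Thursday, so the first Tuesday is August 6 (5 days later).
August 2052 has 31 days. Adding weeks: 6, 13, 20, 27 — the last one ≤ 31 is the 27th.

2052-08-27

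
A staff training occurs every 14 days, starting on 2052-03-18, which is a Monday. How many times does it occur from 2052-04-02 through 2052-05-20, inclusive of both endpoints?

3

Occurrences land 14·i days after 2052-03-18 for i = 0, 1, 2, …
2052-04-02 is 15 days after the start; 15 ÷ 14 = 1 remainder 1; since the remainder is 1, round up to i = 2. First occurrence in the window: #3 on 2052-04-15 (2×14 = 28 days in).
2052-05-20 is 63 days after the start; 63 ÷ 14 = 4 remainder 7. Last occurrence in the window: #5 on 2052-05-13.
Occurrences #3 through #5: 3 in total.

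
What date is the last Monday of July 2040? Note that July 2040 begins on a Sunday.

July 2040 begins on a Sunday, so the first Monday is July 2 (1 day later).
July 2040 has 31 days. Adding weeks: 2, 9, 16, 23, 30 — the last one ≤ 31 is the 30th.

2040-07-30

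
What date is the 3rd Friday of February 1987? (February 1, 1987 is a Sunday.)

20 February 1987

February 1987 begins on a Sunday, so the first Friday is February 6 (5 days later).
The 3rd Friday is 2 weeks later: 6 + 14 = 20.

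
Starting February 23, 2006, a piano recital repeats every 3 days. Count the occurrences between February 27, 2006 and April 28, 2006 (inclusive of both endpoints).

20

Occurrences land 3·i days after February 23, 2006 for i = 0, 1, 2, …
February 27, 2006 is 4 days after the start; 4 ÷ 3 = 1 remainder 1; since the remainder is 1, round up to i = 2. First occurrence in the window: #3 on March 1, 2006 (2×3 = 6 days in).
April 28, 2006 is 64 days after the start; 64 ÷ 3 = 21 remainder 1. Last occurrence in the window: #22 on April 27, 2006.
Occurrences #3 through #22: 20 in total.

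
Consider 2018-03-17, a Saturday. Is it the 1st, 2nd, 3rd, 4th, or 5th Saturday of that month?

3rd

Day 17 falls in week ⌈17/7⌉ of the month.
Days 1–7 hold the 1st Saturday, 8–14 the 2nd, 15–21 the 3rd, 22–28 the 4th, 29–31 the 5th.
17 is in the range for the 3rd.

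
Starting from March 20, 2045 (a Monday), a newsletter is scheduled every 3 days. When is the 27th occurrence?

June 6, 2045

The 27th occurrence is 26 intervals after the first: 26 × 3 = 78 days after March 20, 2045.
March has 31 days — 11 days to the end of March leaves 67.
April has 30 days (37 left).
May has 31 days (6 left).
6 days into June → June 6, 2045.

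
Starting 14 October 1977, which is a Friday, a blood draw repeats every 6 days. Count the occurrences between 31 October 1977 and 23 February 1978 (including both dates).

20

Occurrences land 6·i days after 14 October 1977 for i = 0, 1, 2, …
31 October 1977 is 17 days after the start; 17 ÷ 6 = 2 remainder 5; since the remainder is 5, round up to i = 3. First occurrence in the window: #4 on 1 November 1977 (3×6 = 18 days in).
23 February 1978 is 132 days after the start; 132 ÷ 6 = 22 remainder 0. Last occurrence in the window: #23 on 23 February 1978.
Occurrences #4 through #23: 20 in total.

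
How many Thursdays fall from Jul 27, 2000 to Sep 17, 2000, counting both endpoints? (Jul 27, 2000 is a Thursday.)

8

Jul 27, 2000 is a Thursday; the first Thursday on or after it is Jul 27, 2000.
From Jul 27, 2000 to Sep 17, 2000: 4 + 31 + 17 = 52 days (rest of Jul, Aug, Sep).
52 ÷ 7 = 7 full weeks with remainder 3, so 7 more Thursdays after the first → 8.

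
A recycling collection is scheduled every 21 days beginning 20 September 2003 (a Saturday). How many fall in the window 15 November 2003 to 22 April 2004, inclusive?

Occurrences land 21·i days after 20 September 2003 for i = 0, 1, 2, …
15 November 2003 is 56 days after the start; 56 ÷ 21 = 2 remainder 14; since the remainder is 14, round up to i = 3. First occurrence in the window: #4 on 22 November 2003 (3×21 = 63 days in).
22 April 2004 is 215 days after the start; 215 ÷ 21 = 10 remainder 5. Last occurrence in the window: #11 on 17 April 2004.
Occurrences #4 through #11: 8 in total.

8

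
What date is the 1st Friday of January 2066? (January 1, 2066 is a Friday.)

January 2066 begins on a Friday, so the first Friday is January 1.

2066-01-01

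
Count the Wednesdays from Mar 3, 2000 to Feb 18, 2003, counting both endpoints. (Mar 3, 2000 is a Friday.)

Mar 3, 2000 is a Friday; the first Wednesday on or after it is Mar 8, 2000 (5 days later).
From Mar 8, 2000 to Feb 18, 2003: 298 + 365 + 365 + 49 = 1077 days (rest of 2000, 2001, 2002, to Feb 18, 2003 in 2003).
1077 ÷ 7 = 153 full weeks with remainder 6, so 153 more Wednesdays after the first → 154.

154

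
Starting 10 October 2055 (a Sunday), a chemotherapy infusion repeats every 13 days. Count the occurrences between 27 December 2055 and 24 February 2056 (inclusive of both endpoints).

Occurrences land 13·i days after 10 October 2055 for i = 0, 1, 2, …
27 December 2055 is 78 days after the start; 78 ÷ 13 = 6 remainder 0. First occurrence in the window: #7 on 27 December 2055 (6×13 = 78 days in).
24 February 2056 is 137 days after the start; 137 ÷ 13 = 10 remainder 7. Last occurrence in the window: #11 on 17 February 2056.
Occurrences #7 through #11: 5 in total.

5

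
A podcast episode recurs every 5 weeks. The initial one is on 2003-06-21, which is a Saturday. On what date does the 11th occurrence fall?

The 11th occurrence is 10 intervals after the first: 10 × 35 = 350 days after 2003-06-21.
June has 30 days — 9 days to the end of June leaves 341.
July has 31 days (310 left).
August has 31 days (279 left).
September has 30 days (249 left).
October has 31 days (218 left).
November has 30 days (188 left).
December has 31 days (157 left).
January has 31 days (126 left).
February has 29 days (97 left).
March has 31 days (66 left).
April has 30 days (36 left).
May has 31 days (5 left).
5 days into June → 2004-06-05.

2004-06-05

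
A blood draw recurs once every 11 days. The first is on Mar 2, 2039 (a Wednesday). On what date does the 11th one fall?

Jun 20, 2039

The 11th occurrence is 10 intervals after the first: 10 × 11 = 110 days after Mar 2, 2039.
Mar has 31 days — 29 days to the end of Mar leaves 81.
Apr has 30 days (51 left).
May has 31 days (20 left).
20 days into Jun → Jun 20, 2039.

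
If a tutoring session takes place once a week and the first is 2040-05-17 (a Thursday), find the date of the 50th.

2041-04-25

The 50th occurrence is 49 intervals after the first: 49 × 7 = 343 days after 2040-05-17.
May has 31 days — 14 days to the end of May leaves 329.
June has 30 days (299 left).
July has 31 days (268 left).
August has 31 days (237 left).
September has 30 days (207 left).
October has 31 days (176 left).
November has 30 days (146 left).
December has 31 days (115 left).
January has 31 days (84 left).
February has 28 days (56 left).
March has 31 days (25 left).
25 days into April → 2041-04-25.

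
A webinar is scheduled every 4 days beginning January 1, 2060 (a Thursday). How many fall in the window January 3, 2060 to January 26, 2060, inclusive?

6

Occurrences land 4·i days after January 1, 2060 for i = 0, 1, 2, …
January 3, 2060 is 2 days after the start; 2 ÷ 4 = 0 remainder 2; since the remainder is 2, round up to i = 1. First occurrence in the window: #2 on January 5, 2060 (1×4 = 4 days in).
January 26, 2060 is 25 days after the start; 25 ÷ 4 = 6 remainder 1. Last occurrence in the window: #7 on January 25, 2060.
Occurrences #2 through #7: 6 in total.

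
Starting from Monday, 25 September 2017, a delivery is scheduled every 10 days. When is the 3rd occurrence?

The 3rd occurrence is 2 intervals after the first: 2 × 10 = 20 days after 25 September 2017.
September has 30 days — 5 days to the end of September leaves 15.
15 days into October → 15 October 2017.

15 October 2017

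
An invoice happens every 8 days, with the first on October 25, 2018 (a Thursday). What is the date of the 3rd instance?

November 10, 2018

The 3rd occurrence is 2 intervals after the first: 2 × 8 = 16 days after October 25, 2018.
October has 31 days — 6 days to the end of October leaves 10.
10 days into November → November 10, 2018.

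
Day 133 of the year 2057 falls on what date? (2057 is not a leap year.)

January has 31 days (133 − 31 = 102 remain).
February has 28 days (102 − 28 = 74 remain).
March has 31 days (74 − 31 = 43 remain).
April has 30 days (43 − 30 = 13 remain).
13 into May → May 13.

2057-05-13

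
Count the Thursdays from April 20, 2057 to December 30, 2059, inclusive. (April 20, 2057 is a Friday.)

April 20, 2057 is a Friday; the first Thursday on or after it is April 26, 2057 (6 days later).
From April 26, 2057 to December 30, 2059: 249 + 365 + 364 = 978 days (rest of 2057, 2058, to December 30, 2059 in 2059).
978 ÷ 7 = 139 full weeks with remainder 5, so 139 more Thursdays after the first → 140.

140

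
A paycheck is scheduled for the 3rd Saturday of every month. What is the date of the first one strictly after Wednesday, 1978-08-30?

August 1978 starts on a Tuesday; its first Saturday is the 5th, so the 3rd Saturday is the 19th — 1978-08-19.
That is not after 1978-08-30, so look at September 1978.
September 1978 starts on a Friday; its first Saturday is the 2nd, so the 3rd Saturday is the 16th — 1978-09-16.

1978-09-16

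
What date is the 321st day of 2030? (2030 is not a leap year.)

17 November 2030

January has 31 days (321 − 31 = 290 remain).
February has 28 days (290 − 28 = 262 remain).
March has 31 days (262 − 31 = 231 remain).
April has 30 days (231 − 30 = 201 remain).
May has 31 days (201 − 31 = 170 remain).
June has 30 days (170 − 30 = 140 remain).
July has 31 days (140 − 31 = 109 remain).
August has 31 days (109 − 31 = 78 remain).
September has 30 days (78 − 30 = 48 remain).
October has 31 days (48 − 31 = 17 remain).
17 into November → November 17.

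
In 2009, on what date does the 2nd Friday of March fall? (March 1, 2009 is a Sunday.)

March 13, 2009

March 2009 begins on a Sunday, so the first Friday is March 6 (5 days later).
The 2nd Friday is 1 weeks later: 6 + 7 = 13.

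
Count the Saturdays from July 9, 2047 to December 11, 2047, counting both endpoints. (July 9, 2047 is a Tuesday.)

July 9, 2047 is a Tuesday; the first Saturday on or after it is July 13, 2047 (4 days later).
From July 13, 2047 to December 11, 2047: 18 + 31 + 30 + 31 + 30 + 11 = 151 days (rest of July, August, September, October, November, December).
151 ÷ 7 = 21 full weeks with remainder 4, so 21 more Saturdays after the first → 22.

22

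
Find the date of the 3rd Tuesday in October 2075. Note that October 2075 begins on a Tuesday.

October 2075 begins on a Tuesday, so the first Tuesday is October 1.
The 3rd Tuesday is 2 weeks later: 1 + 14 = 15.

2075-10-15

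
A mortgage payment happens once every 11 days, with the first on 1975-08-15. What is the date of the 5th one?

1975-09-28

The 5th occurrence is 4 intervals after the first: 4 × 11 = 44 days after 1975-08-15.
August has 31 days — 16 days to the end of August leaves 28.
28 days into September → 1975-09-28.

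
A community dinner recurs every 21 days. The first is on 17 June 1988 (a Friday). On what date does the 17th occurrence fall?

19 May 1989

The 17th occurrence is 16 intervals after the first: 16 × 21 = 336 days after 17 June 1988.
June has 30 days — 13 days to the end of June leaves 323.
July has 31 days (292 left).
August has 31 days (261 left).
September has 30 days (231 left).
October has 31 days (200 left).
November has 30 days (170 left).
December has 31 days (139 left).
January has 31 days (108 left).
February has 28 days (80 left).
March has 31 days (49 left).
April has 30 days (19 left).
19 days into May → 19 May 1989.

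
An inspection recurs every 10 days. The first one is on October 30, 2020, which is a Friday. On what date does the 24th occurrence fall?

The 24th occurrence is 23 intervals after the first: 23 × 10 = 230 days after October 30, 2020.
October has 31 days — 1 day to the end of October leaves 229.
November has 30 days (199 left).
December has 31 days (168 left).
January has 31 days (137 left).
February has 28 days (109 left).
March has 31 days (78 left).
April has 30 days (48 left).
May has 31 days (17 left).
17 days into June → June 17, 2021.

June 17, 2021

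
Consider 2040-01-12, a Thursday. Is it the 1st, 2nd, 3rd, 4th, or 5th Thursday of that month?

Day 12 falls in week ⌈12/7⌉ of the month.
Days 1–7 hold the 1st Thursday, 8–14 the 2nd, 15–21 the 3rd, 22–28 the 4th, 29–31 the 5th.
12 is in the range for the 2nd.

2nd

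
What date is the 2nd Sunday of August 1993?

August 1993 begins on a Sunday, so the first Sunday is August 1.
The 2nd Sunday is 1 weeks later: 1 + 7 = 8.

1993-08-08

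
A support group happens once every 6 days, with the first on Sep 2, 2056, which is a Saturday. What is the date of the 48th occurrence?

The 48th occurrence is 47 intervals after the first: 47 × 6 = 282 days after Sep 2, 2056.
Sep has 30 days — 28 days to the end of Sep leaves 254.
Oct has 31 days (223 left).
Nov has 30 days (193 left).
Dec has 31 days (162 left).
Jan has 31 days (131 left).
Feb has 28 days (103 left).
Mar has 31 days (72 left).
Apr has 30 days (42 left).
May has 31 days (11 left).
11 days into Jun → Jun 11, 2057.

Jun 11, 2057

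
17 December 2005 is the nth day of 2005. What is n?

351

Days in months before December: 31 + 28 + 31 + 30 + 31 + 30 + 31 + 31 + 30 + 31 + 30 = 334.
Plus 17 days into December → day 351.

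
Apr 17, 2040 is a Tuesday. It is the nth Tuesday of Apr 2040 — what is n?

3rd

Day 17 falls in week ⌈17/7⌉ of the month.
Days 1–7 hold the 1st Tuesday, 8–14 the 2nd, 15–21 the 3rd, 22–28 the 4th, 29–31 the 5th.
17 is in the range for the 3rd.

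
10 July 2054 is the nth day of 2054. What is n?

191

Days in months before July: 31 + 28 + 31 + 30 + 31 + 30 = 181.
Plus 10 days into July → day 191.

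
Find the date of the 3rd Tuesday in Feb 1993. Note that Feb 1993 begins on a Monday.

Feb 16, 1993

Feb 1993 begins on a Monday, so the first Tuesday is Feb 2 (1 day later).
The 3rd Tuesday is 2 weeks later: 2 + 14 = 16.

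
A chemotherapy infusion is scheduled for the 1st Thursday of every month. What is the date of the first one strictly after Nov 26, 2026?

Dec 3, 2026

Nov 2026 starts on a Sunday, so its 1st Thursday is Nov 5, 2026 (4 days in).
That is not after Nov 26, 2026, so look at Dec 2026.
Dec 2026 starts on a Tuesday, so its 1st Thursday is Dec 3, 2026 (2 days in).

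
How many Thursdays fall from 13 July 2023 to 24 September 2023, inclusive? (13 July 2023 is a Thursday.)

13 July 2023 is a Thursday; the first Thursday on or after it is 13 July 2023.
From 13 July 2023 to 24 September 2023: 18 + 31 + 24 = 73 days (rest of July, August, September).
73 ÷ 7 = 10 full weeks with remainder 3, so 10 more Thursdays after the first → 11.

11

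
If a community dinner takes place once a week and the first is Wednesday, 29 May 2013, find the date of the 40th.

26 February 2014

The 40th occurrence is 39 intervals after the first: 39 × 7 = 273 days after 29 May 2013.
May has 31 days — 2 days to the end of May leaves 271.
June has 30 days (241 left).
July has 31 days (210 left).
August has 31 days (179 left).
September has 30 days (149 left).
October has 31 days (118 left).
November has 30 days (88 left).
December has 31 days (57 left).
January has 31 days (26 left).
26 days into February → 26 February 2014.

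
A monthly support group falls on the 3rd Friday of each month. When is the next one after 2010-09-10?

September 2010 starts on a Wednesday; its first Friday is the 3rd, so the 3rd Friday is the 17th — 2010-09-17.
2010-09-17 is after 2010-09-10, so that is the next one.

2010-09-17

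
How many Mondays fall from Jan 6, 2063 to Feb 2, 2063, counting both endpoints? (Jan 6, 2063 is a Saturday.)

4

Jan 6, 2063 is a Saturday; the first Monday on or after it is Jan 8, 2063 (2 days later).
From Jan 8, 2063 to Feb 2, 2063: 23 + 2 = 25 days (rest of Jan, Feb).
25 ÷ 7 = 3 full weeks with remainder 4, so 3 more Mondays after the first → 4.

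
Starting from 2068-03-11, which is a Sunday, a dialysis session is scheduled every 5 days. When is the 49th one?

The 49th occurrence is 48 intervals after the first: 48 × 5 = 240 days after 2068-03-11.
March has 31 days — 20 days to the end of March leaves 220.
April has 30 days (190 left).
May has 31 days (159 left).
June has 30 days (129 left).
July has 31 days (98 left).
August has 31 days (67 left).
September has 30 days (37 left).
October has 31 days (6 left).
6 days into November → 2068-11-06.

2068-11-06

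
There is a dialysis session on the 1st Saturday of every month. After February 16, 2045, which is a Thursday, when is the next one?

March 4, 2045

February 2045 starts on a Wednesday, so its 1st Saturday is February 4, 2045 (3 days in).
That is not after February 16, 2045, so look at March 2045.
March 2045 starts on a Wednesday, so its 1st Saturday is March 4, 2045 (3 days in).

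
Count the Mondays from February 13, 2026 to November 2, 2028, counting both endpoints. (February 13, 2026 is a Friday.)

142

February 13, 2026 is a Friday; the first Monday on or after it is February 16, 2026 (3 days later).
From February 16, 2026 to November 2, 2028: 318 + 365 + 307 = 990 days (rest of 2026, 2027, to November 2, 2028 in 2028).
990 ÷ 7 = 141 full weeks with remainder 3, so 141 more Mondays after the first → 142.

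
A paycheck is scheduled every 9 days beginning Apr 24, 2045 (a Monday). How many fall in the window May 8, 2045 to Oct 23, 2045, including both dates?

Occurrences land 9·i days after Apr 24, 2045 for i = 0, 1, 2, …
May 8, 2045 is 14 days after the start; 14 ÷ 9 = 1 remainder 5; since the remainder is 5, round up to i = 2. First occurrence in the window: #3 on May 12, 2045 (2×9 = 18 days in).
Oct 23, 2045 is 182 days after the start; 182 ÷ 9 = 20 remainder 2. Last occurrence in the window: #21 on Oct 21, 2045.
Occurrences #3 through #21: 19 in total.

19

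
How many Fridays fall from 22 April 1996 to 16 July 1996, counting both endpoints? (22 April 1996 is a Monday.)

12

22 April 1996 is a Monday; the first Friday on or after it is 26 April 1996 (4 days later).
From 26 April 1996 to 16 July 1996: 4 + 31 + 30 + 16 = 81 days (rest of April, May, June, July).
81 ÷ 7 = 11 full weeks with remainder 4, so 11 more Fridays after the first → 12.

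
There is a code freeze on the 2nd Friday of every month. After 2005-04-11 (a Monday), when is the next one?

April 2005 starts on a Friday; its first Friday is the 1st, so the 2nd Friday is the 8th — 2005-04-08.
That is not after 2005-04-11, so look at May 2005.
May 2005 starts on a Sunday; its first Friday is the 6th, so the 2nd Friday is the 13th — 2005-05-13.

2005-05-13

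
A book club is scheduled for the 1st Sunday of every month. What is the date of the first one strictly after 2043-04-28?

2043-05-03

April 2043 starts on a Wednesday, so its 1st Sunday is 2043-04-05 (4 days in).
That is not after 2043-04-28, so look at May 2043.
May 2043 starts on a Friday, so its 1st Sunday is 2043-05-03 (2 days in).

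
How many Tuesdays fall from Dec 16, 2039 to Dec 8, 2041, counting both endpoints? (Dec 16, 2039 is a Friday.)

Dec 16, 2039 is a Friday; the first Tuesday on or after it is Dec 20, 2039 (4 days later).
From Dec 20, 2039 to Dec 8, 2041: 11 + 366 + 342 = 719 days (rest of 2039, 2040, to Dec 8, 2041 in 2041).
719 ÷ 7 = 102 full weeks with remainder 5, so 102 more Tuesdays after the first → 103.

103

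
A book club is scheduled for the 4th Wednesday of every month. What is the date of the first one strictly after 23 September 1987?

28 October 1987

September 1987 starts on a Tuesday; its first Wednesday is the 2nd, so the 4th Wednesday is the 23rd — 23 September 1987.
That is not after 23 September 1987, so look at October 1987.
October 1987 starts on a Thursday; its first Wednesday is the 7th, so the 4th Wednesday is the 28th — 28 October 1987.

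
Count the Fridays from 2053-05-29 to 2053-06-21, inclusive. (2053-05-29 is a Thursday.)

2053-05-29 is a Thursday; the first Friday on or after it is 2053-05-30 (1 day later).
From 2053-05-30 to 2053-06-21: 1 + 21 = 22 days (rest of May, June).
22 ÷ 7 = 3 full weeks with remainder 1, so 3 more Fridays after the first → 4.

4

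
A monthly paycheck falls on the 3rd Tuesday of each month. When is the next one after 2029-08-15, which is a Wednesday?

2029-08-21

August 2029 starts on a Wednesday; its first Tuesday is the 7th, so the 3rd Tuesday is the 21st — 2029-08-21.
2029-08-21 is after 2029-08-15, so that is the next one.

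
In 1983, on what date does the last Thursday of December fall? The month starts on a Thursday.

29 December 1983

December 1983 begins on a Thursday, so the first Thursday is December 1.
December 1983 has 31 days. Adding weeks: 1, 8, 15, 22, 29 — the last one ≤ 31 is the 29th.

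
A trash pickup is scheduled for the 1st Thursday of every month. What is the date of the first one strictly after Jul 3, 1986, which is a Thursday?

Jul 1986 starts on a Tuesday, so its 1st Thursday is Jul 3, 1986 (2 days in).
That is not after Jul 3, 1986, so look at Aug 1986.
Aug 1986 starts on a Friday, so its 1st Thursday is Aug 7, 1986 (6 days in).

Aug 7, 1986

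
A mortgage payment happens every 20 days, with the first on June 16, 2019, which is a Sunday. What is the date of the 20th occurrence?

June 30, 2020

The 20th occurrence is 19 intervals after the first: 19 × 20 = 380 days after June 16, 2019.
June has 30 days — 14 days to the end of June leaves 366.
July has 31 days (335 left).
August has 31 days (304 left).
September has 30 days (274 left).
October has 31 days (243 left).
November has 30 days (213 left).
December has 31 days (182 left).
January has 31 days (151 left).
February has 29 days (122 left).
March has 31 days (91 left).
April has 30 days (61 left).
May has 31 days (30 left).
30 days into June → June 30, 2020.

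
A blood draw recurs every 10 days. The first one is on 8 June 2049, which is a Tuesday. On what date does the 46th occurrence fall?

1 September 2050

The 46th occurrence is 45 intervals after the first: 45 × 10 = 450 days after 8 June 2049.
June has 30 days — 22 days to the end of June leaves 428.
From end of June to end of 2049 is 184 days (244 left).
January has 31 days (213 left).
February has 28 days (185 left).
March has 31 days (154 left).
April has 30 days (124 left).
May has 31 days (93 left).
June has 30 days (63 left).
July has 31 days (32 left).
August has 31 days (1 left).
1 day into September → 1 September 2050.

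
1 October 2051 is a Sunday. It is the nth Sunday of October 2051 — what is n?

1st

Day 1 falls in week ⌈1/7⌉ of the month.
Days 1–7 hold the 1st Sunday, 8–14 the 2nd, 15–21 the 3rd, 22–28 the 4th, 29–31 the 5th.
1 is in the range for the 1st.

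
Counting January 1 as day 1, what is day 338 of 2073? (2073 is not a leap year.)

Dec 4, 2073

Jan has 31 days (338 − 31 = 307 remain).
Feb has 28 days (307 − 28 = 279 remain).
Mar has 31 days (279 − 31 = 248 remain).
Apr has 30 days (248 − 30 = 218 remain).
May has 31 days (218 − 31 = 187 remain).
Jun has 30 days (187 − 30 = 157 remain).
Jul has 31 days (157 − 31 = 126 remain).
Aug has 31 days (126 − 31 = 95 remain).
Sep has 30 days (95 − 30 = 65 remain).
Oct has 31 days (65 − 31 = 34 remain).
Nov has 30 days (34 − 30 = 4 remain).
4 into Dec → Dec 4.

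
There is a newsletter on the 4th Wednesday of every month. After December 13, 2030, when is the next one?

December 25, 2030

December 2030 starts on a Sunday; its first Wednesday is the 4th, so the 4th Wednesday is the 25th — December 25, 2030.
December 25, 2030 is after December 13, 2030, so that is the next one.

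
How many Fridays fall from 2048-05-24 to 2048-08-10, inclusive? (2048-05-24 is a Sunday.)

2048-05-24 is a Sunday; the first Friday on or after it is 2048-05-29 (5 days later).
From 2048-05-29 to 2048-08-10: 2 + 30 + 31 + 10 = 73 days (rest of May, June, July, August).
73 ÷ 7 = 10 full weeks with remainder 3, so 10 more Fridays after the first → 11.

11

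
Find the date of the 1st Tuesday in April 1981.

April 7, 1981

April 1981 begins on a Wednesday, so the first Tuesday is April 7 (6 days later).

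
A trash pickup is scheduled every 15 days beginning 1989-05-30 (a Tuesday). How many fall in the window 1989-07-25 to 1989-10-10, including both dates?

Occurrences land 15·i days after 1989-05-30 for i = 0, 1, 2, …
1989-07-25 is 56 days after the start; 56 ÷ 15 = 3 remainder 11; since the remainder is 11, round up to i = 4. First occurrence in the window: #5 on 1989-07-29 (4×15 = 60 days in).
1989-10-10 is 133 days after the start; 133 ÷ 15 = 8 remainder 13. Last occurrence in the window: #9 on 1989-09-27.
Occurrences #5 through #9: 5 in total.

5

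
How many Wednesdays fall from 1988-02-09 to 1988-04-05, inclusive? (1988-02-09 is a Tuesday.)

1988-02-09 is a Tuesday; the first Wednesday on or after it is 1988-02-10 (1 day later).
From 1988-02-10 to 1988-04-05: 19 + 31 + 5 = 55 days (rest of February, March, April).
55 ÷ 7 = 7 full weeks with remainder 6, so 7 more Wednesdays after the first → 8.

8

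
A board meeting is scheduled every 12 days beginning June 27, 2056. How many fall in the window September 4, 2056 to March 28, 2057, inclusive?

17

Occurrences land 12·i days after June 27, 2056 for i = 0, 1, 2, …
September 4, 2056 is 69 days after the start; 69 ÷ 12 = 5 remainder 9; since the remainder is 9, round up to i = 6. First occurrence in the window: #7 on September 7, 2056 (6×12 = 72 days in).
March 28, 2057 is 274 days after the start; 274 ÷ 12 = 22 remainder 10. Last occurrence in the window: #23 on March 18, 2057.
Occurrences #7 through #23: 17 in total.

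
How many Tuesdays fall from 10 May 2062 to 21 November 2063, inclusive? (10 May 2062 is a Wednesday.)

10 May 2062 is a Wednesday; the first Tuesday on or after it is 16 May 2062 (6 days later).
From 16 May 2062 to 21 November 2063: 229 + 325 = 554 days (rest of 2062, to 21 November 2063 in 2063).
554 ÷ 7 = 79 full weeks with remainder 1, so 79 more Tuesdays after the first → 80.

80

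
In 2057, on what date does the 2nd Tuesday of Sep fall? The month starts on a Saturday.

Sep 11, 2057

Sep 2057 begins on a Saturday, so the first Tuesday is Sep 4 (3 days later).
The 2nd Tuesday is 1 weeks later: 4 + 7 = 11.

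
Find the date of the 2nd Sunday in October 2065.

October 2065 begins on a Thursday, so the first Sunday is October 4 (3 days later).
The 2nd Sunday is 1 weeks later: 4 + 7 = 11.

October 11, 2065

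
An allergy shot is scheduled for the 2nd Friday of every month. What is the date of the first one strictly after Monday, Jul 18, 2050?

Aug 12, 2050

Jul 2050 starts on a Friday; its first Friday is the 1st, so the 2nd Friday is the 8th — Jul 8, 2050.
That is not after Jul 18, 2050, so look at Aug 2050.
Aug 2050 starts on a Monday; its first Friday is the 5th, so the 2nd Friday is the 12th — Aug 12, 2050.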